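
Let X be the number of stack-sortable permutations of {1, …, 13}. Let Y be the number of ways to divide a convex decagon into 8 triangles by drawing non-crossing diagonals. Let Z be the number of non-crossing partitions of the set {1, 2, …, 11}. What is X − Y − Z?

Stack-sortable permutations are exactly the 231-avoiding ones, counted by C_n; here n = 13. So X = C_13 = 742900.
A convex 10-gon is triangulated into 8 triangles, and the number of such triangulations is the Catalan number C_{10−2} = C_8. So Y = C_8 = 1430.
The non-crossing partitions of [11] form a lattice of size C_11. So Z = C_11 = 58786.
X − Y − Z = 742900 − 1430 − 58786 = 682684.

682684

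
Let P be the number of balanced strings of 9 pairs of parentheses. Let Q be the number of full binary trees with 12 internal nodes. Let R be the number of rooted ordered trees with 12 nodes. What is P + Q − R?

154088

With 9 pairs the number of balanced bracket strings is the Catalan number C_9. So P = C_9 = 4862.
The number of full binary trees on 12 internal nodes is the Catalan number C_12. So Q = C_12 = 208012.
Rooted ordered (plane) trees on m nodes have m−1 edges and are counted by C_{m−1}; m = 12 gives C_11. So R = C_11 = 58786.
P + Q − R = 4862 + 208012 − 58786 = 154088.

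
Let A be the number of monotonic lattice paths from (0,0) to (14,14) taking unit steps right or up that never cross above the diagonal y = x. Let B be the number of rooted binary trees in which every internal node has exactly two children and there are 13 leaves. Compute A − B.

Sub-diagonal monotone paths from (0,0) to (14,14) biject with Dyck paths of semilength 14, giving C_14. So A = C_14 = 2674440.
Full binary trees with 13 leaves have 13−1 = 12 internal nodes, so there are C_12 of them. So B = C_12 = 208012.
A − B = 2674440 − 208012 = 2466428.

2466428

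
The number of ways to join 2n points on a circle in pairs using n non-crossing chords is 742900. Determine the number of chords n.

13

Non-crossing pairings of 2n points on a circle are counted by C_n, and C_13 = 742900.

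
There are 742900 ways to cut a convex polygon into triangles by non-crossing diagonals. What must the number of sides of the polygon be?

15

Triangulations of a convex m-gon are counted by C_{m−2}. The Catalan number equal to 742900 is C_13.
So m − 2 = 13, giving m = 15 sides.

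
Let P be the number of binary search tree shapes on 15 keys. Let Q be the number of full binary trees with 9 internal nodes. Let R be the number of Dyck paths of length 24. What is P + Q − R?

9491695

There are C_n binary search tree shapes on n keys; with n = 15 that is C_15. So P = C_15 = 9694845.
Full binary trees with n internal nodes are counted by C_n; here n = 9. So Q = C_9 = 4862.
A Dyck path with 12 up-steps and 12 down-steps has semilength 12, so there are C_12 of them. So R = C_12 = 208012.
P + Q − R = 9694845 + 4862 − 208012 = 9491695.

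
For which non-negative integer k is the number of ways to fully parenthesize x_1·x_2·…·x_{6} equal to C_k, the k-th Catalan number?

5

Bracketing 6 factors into binary products is counted by C_{6−1} = C_5.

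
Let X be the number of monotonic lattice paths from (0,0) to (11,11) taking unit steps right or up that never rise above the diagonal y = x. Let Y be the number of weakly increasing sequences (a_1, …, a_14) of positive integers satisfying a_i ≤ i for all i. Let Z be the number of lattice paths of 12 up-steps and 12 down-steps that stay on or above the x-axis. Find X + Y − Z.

2525214

Monotone paths in an n×n grid that stay weakly below the diagonal are counted by C_n; here n = 11. So X = C_11 = 58786.
Weakly increasing sequences with a_i ≤ i biject with Dyck paths of semilength 14, so there are C_14. So Y = C_14 = 2674440.
Paths of 12 up- and 12 down-steps that never dip below the axis are Dyck paths; their count is C_12. So Z = C_12 = 208012.
X + Y − Z = 58786 + 2674440 − 208012 = 2525214.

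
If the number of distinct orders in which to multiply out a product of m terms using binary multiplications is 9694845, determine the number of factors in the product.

16

Parenthesizations of m factors are counted by C_{m−1}, and C_15 = 9694845.
So the index is 15, and the number of factors is 15 + 1 = 16.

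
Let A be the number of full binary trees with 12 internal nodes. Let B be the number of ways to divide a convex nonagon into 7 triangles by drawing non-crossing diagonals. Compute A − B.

The number of full binary trees on 12 internal nodes is the Catalan number C_12. So A = C_12 = 208012.
A convex 9-gon is triangulated into 7 triangles, and the number of such triangulations is the Catalan number C_{9−2} = C_7. So B = C_7 = 429.
A − B = 208012 − 429 = 207583.

207583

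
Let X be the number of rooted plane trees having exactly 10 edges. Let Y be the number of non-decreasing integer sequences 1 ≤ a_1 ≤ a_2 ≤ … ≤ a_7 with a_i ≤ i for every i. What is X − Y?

16367

Rooted ordered trees with n edges are counted by C_n; here n = 10. So X = C_10 = 16796.
Such sub-staircase sequences of length n are counted by C_n; here n = 7. So Y = C_7 = 429.
X − Y = 16796 − 429 = 16367.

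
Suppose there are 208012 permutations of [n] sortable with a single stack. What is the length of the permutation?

12

Stack-sortable permutations of [n] are counted by C_n. The Catalan number equal to 208012 is C_12.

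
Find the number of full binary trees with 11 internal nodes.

The number of full binary trees on 11 internal nodes is the Catalan number C_11.
C_11 = C(22,11)/12 = 705432/12 = 58786.

58786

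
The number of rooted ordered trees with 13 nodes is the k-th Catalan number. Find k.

12

A rooted plane tree on 13 nodes has 12 edges, and such trees are counted by C_12.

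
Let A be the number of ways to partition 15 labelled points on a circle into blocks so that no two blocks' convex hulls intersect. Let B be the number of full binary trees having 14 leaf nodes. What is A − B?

8951945

The non-crossing partitions of [15] form a lattice of size C_15. So A = C_15 = 9694845.
Full binary trees with 14 leaves have 14−1 = 13 internal nodes, so there are C_13 of them. So B = C_13 = 742900.
A − B = 9694845 − 742900 = 8951945.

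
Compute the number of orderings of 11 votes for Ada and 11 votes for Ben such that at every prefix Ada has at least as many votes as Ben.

58786

Reading a vote for the leader as '(' and for the other as ')' turns such a sequence into a balanced string of 11 pairs, so the count is C_11.
C_11 = C(22,11)/12 = 705432/12 = 58786.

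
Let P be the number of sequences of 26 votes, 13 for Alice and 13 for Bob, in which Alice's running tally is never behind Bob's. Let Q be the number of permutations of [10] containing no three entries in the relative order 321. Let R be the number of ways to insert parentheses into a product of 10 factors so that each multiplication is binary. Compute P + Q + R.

Ballot sequences with n votes each where one side never trails are Dyck words, counted by C_n; here n = 13. So P = C_13 = 742900.
For any fixed pattern of length 3, the pattern-avoiding permutations of [10] number C_10. So Q = C_10 = 16796.
Bracketing 10 factors into binary products is counted by C_{10−1} = C_9. So R = C_9 = 4862.
P + Q + R = 742900 + 16796 + 4862 = 764558.

764558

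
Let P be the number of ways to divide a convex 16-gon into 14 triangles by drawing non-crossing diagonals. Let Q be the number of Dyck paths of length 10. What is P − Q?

The number of triangulations of a 16-gon is the Catalan number C_14 (index = sides − 2). So P = C_14 = 2674440.
Paths of 5 up- and 5 down-steps that never dip below the axis are Dyck paths; their count is C_5. So Q = C_5 = 42.
P − Q = 2674440 − 42 = 2674398.

2674398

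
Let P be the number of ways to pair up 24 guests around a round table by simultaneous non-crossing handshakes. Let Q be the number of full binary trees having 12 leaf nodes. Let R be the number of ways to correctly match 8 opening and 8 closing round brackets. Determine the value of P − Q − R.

Non-crossing handshake pairings of 2n people are counted by C_n; 24 people gives n = 12. So P = C_12 = 208012.
A full binary tree with L leaves has L−1 internal nodes and is counted by C_{L−1}; L = 12 gives C_11. So Q = C_11 = 58786.
Balanced strings of n pairs of brackets are counted by C_n; here n = 8. So R = C_8 = 1430.
P − Q − R = 208012 − 58786 − 1430 = 147796.

147796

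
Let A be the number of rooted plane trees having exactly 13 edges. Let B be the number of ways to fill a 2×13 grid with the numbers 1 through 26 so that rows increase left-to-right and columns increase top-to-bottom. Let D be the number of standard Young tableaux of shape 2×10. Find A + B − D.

1469004

A rooted plane tree with 13 edges has 14 nodes, and the count is C_13. So A = C_13 = 742900.
By the hook-length formula (or a Dyck-path bijection), SYT of shape 2×13 number C_13. So B = C_13 = 742900.
Standard Young tableaux of shape 2×n are counted by C_n; here n = 10. So D = C_10 = 16796.
A + B − D = 742900 + 742900 − 16796 = 1469004.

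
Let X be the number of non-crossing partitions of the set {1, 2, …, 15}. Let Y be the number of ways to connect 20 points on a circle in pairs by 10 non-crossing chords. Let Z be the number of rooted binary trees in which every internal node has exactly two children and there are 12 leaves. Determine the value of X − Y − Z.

Non-crossing partitions of an n-element set are counted by C_n; here n = 15. So X = C_15 = 9694845.
Pairing 20 circle points by 10 non-crossing chords gives C_10 matchings. So Y = C_10 = 16796.
A full binary tree with L leaves has L−1 internal nodes and is counted by C_{L−1}; L = 12 gives C_11. So Z = C_11 = 58786.
X − Y − Z = 9694845 − 16796 − 58786 = 9619263.

9619263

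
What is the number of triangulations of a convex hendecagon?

4862

A convex 11-gon is triangulated into 9 triangles, and the number of such triangulations is the Catalan number C_{11−2} = C_9.
C_9 = 4862.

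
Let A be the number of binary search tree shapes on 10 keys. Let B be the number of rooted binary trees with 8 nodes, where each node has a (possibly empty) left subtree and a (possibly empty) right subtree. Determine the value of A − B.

Rooted binary trees with 10 nodes (each child slot possibly empty) number C_10. So A = C_10 = 16796.
Rooted binary trees with 8 nodes (each child slot possibly empty) number C_8. So B = C_8 = 1430.
A − B = 16796 − 1430 = 15366.

15366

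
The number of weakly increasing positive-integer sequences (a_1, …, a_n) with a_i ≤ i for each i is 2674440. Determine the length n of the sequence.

14

Such sub-staircase sequences of length n are counted by C_n; 2674440 = C_14.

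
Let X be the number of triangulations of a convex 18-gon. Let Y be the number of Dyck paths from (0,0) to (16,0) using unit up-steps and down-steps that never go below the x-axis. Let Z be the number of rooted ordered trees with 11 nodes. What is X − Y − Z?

Triangulations of a convex m-gon are counted by C_{m−2}; with m = 18 this is C_16. So X = C_16 = 35357670.
Dyck paths of semilength n (length 2n) are counted by C_n; here n = 8. So Y = C_8 = 1430.
A rooted plane tree on 11 nodes has 10 edges, and such trees are counted by C_10. So Z = C_10 = 16796.
X − Y − Z = 35357670 − 1430 − 16796 = 35339444.

35339444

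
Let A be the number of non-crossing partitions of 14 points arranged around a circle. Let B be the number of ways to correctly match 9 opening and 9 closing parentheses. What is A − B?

2669578

The non-crossing partitions of [14] form a lattice of size C_14. So A = C_14 = 2674440.
Balanced strings of n pairs of brackets are counted by C_n; here n = 9. So B = C_9 = 4862.
A − B = 2674440 − 4862 = 2669578.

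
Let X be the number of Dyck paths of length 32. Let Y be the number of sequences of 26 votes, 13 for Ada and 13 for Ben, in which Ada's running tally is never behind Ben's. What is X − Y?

34614770

Dyck paths of semilength n (length 2n) are counted by C_n; here n = 16. So X = C_16 = 35357670.
Ballot sequences with n votes each where one side never trails are Dyck words, counted by C_n; here n = 13. So Y = C_13 = 742900.
X − Y = 35357670 − 742900 = 34614770.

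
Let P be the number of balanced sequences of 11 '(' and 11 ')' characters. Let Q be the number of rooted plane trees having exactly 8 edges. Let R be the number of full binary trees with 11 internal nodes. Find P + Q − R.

A balanced arrangement of 11 bracket pairs is a Dyck word of semilength 11, so the count is C_11. So P = C_11 = 58786.
A rooted plane tree with 8 edges has 9 nodes, and the count is C_8. So Q = C_8 = 1430.
Full binary trees with n internal nodes are counted by C_n; here n = 11. So R = C_11 = 58786.
P + Q − R = 58786 + 1430 − 58786 = 1430.

1430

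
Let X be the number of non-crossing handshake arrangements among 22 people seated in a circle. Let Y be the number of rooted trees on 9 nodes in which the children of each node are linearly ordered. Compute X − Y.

57356

With 22 = 2·11 people, non-crossing handshake pairings are non-crossing perfect matchings on a circle, counted by C_11. So X = C_11 = 58786.
Rooted ordered (plane) trees on m nodes have m−1 edges and are counted by C_{m−1}; m = 9 gives C_8. So Y = C_8 = 1430.
X − Y = 58786 − 1430 = 57356.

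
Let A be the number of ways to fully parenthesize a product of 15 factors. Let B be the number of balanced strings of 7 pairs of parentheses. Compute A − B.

Ways to associate a product of 15 factors correspond to binary trees on 15 leaves, so the count is C_14. So A = C_14 = 2674440.
A balanced arrangement of 7 bracket pairs is a Dyck word of semilength 7, so the count is C_7. So B = C_7 = 429.
A − B = 2674440 − 429 = 2674011.

2674011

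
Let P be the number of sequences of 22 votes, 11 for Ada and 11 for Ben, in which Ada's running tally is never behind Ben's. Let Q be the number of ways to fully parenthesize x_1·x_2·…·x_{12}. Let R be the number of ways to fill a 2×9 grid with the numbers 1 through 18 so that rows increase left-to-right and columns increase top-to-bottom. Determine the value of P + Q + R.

Ballot sequences with n votes each where one side never trails are Dyck words, counted by C_n; here n = 11. So P = C_11 = 58786.
Bracketing 12 factors into binary products is counted by C_{12−1} = C_11. So Q = C_11 = 58786.
By the hook-length formula (or a Dyck-path bijection), SYT of shape 2×9 number C_9. So R = C_9 = 4862.
P + Q + R = 58786 + 58786 + 4862 = 122434.

122434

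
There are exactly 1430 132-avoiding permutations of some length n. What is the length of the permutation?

8

Permutations of [n] avoiding a fixed length-3 pattern are counted by C_n, and C_8 = 1430.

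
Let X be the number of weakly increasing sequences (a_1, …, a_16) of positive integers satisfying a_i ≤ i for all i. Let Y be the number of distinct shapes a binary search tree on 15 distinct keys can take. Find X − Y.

25662825

Such sub-staircase sequences of length n are counted by C_n; here n = 16. So X = C_16 = 35357670.
There are C_n binary search tree shapes on n keys; with n = 15 that is C_15. So Y = C_15 = 9694845.
X − Y = 35357670 − 9694845 = 25662825.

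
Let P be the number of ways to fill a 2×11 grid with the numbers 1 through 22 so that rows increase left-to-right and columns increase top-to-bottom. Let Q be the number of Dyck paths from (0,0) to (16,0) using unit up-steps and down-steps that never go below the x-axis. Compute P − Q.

57356

By the hook-length formula (or a Dyck-path bijection), SYT of shape 2×11 number C_11. So P = C_11 = 58786.
A Dyck path with 8 up-steps and 8 down-steps has semilength 8, so there are C_8 of them. So Q = C_8 = 1430.
P − Q = 58786 − 1430 = 57356.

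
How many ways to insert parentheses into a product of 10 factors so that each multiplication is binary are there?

Bracketing 10 factors into binary products is counted by C_{10−1} = C_9.
C_9 = C(18,9)/10 = 48620/10 = 4862.

4862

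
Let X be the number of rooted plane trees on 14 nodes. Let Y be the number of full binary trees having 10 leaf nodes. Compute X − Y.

A rooted plane tree on 14 nodes has 13 edges, and such trees are counted by C_13. So X = C_13 = 742900.
A full binary tree with L leaves has L−1 internal nodes and is counted by C_{L−1}; L = 10 gives C_9. So Y = C_9 = 4862.
X − Y = 742900 − 4862 = 738038.

738038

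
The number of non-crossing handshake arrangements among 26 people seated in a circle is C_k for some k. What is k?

13

With 26 = 2·13 people, non-crossing handshake pairings are non-crossing perfect matchings on a circle, counted by C_13.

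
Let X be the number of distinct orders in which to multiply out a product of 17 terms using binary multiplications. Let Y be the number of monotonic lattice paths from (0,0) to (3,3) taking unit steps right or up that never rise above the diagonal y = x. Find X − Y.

Parenthesizations of m factors correspond to full binary trees with m leaves, counted by C_{m−1}; m = 17 gives C_16. So X = C_16 = 35357670.
Monotone paths in an n×n grid that stay weakly below the diagonal are counted by C_n; here n = 3. So Y = C_3 = 5.
X − Y = 35357670 − 5 = 35357665.

35357665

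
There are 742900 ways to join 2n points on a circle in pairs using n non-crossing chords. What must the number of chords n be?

13

Non-crossing pairings of 2n points on a circle are counted by C_n. The Catalan number equal to 742900 is C_13.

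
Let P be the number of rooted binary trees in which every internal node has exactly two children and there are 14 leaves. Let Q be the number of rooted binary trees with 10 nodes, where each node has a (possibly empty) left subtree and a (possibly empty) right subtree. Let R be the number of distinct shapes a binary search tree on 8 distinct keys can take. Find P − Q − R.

Full binary trees with 14 leaves have 14−1 = 13 internal nodes, so there are C_13 of them. So P = C_13 = 742900.
Rooted binary trees with 10 nodes (each child slot possibly empty) number C_10. So Q = C_10 = 16796.
Rooted binary trees with 8 nodes (each child slot possibly empty) number C_8. So R = C_8 = 1430.
P − Q − R = 742900 − 16796 − 1430 = 724674.

724674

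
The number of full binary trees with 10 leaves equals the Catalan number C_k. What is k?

9

Full binary trees with 10 leaves have 10−1 = 9 internal nodes, so there are C_9 of them.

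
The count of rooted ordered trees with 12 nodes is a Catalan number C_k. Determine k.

11

Rooted ordered (plane) trees on m nodes have m−1 edges and are counted by C_{m−1}; m = 12 gives C_11.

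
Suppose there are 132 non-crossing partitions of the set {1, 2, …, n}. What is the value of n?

Non-crossing partitions of [n] are counted by C_n; 132 = C_6.

6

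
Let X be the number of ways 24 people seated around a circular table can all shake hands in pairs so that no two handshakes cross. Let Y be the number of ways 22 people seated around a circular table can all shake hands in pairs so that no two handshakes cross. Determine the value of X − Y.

Non-crossing handshake pairings of 2n people are counted by C_n; 24 people gives n = 12. So X = C_12 = 208012.
Non-crossing handshake pairings of 2n people are counted by C_n; 22 people gives n = 11. So Y = C_11 = 58786.
X − Y = 208012 − 58786 = 149226.

149226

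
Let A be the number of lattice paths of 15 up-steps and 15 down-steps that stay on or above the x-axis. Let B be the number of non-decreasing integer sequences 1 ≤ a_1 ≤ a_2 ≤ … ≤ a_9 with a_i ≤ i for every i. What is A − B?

9689983

Paths of 15 up- and 15 down-steps that never dip below the axis are Dyck paths; their count is C_15. So A = C_15 = 9694845.
Weakly increasing sequences with a_i ≤ i biject with Dyck paths of semilength 9, so there are C_9. So B = C_9 = 4862.
A − B = 9694845 − 4862 = 9689983.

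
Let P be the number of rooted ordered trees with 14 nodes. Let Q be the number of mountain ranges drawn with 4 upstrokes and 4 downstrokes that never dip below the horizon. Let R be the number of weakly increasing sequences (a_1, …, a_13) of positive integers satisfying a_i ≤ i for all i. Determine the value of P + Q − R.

14

A rooted plane tree on 14 nodes has 13 edges, and such trees are counted by C_13. So P = C_13 = 742900.
Dyck paths of semilength n (length 2n) are counted by C_n; here n = 4. So Q = C_4 = 14.
Weakly increasing sequences with a_i ≤ i biject with Dyck paths of semilength 13, so there are C_13. So R = C_13 = 742900.
P + Q − R = 742900 + 14 − 742900 = 14.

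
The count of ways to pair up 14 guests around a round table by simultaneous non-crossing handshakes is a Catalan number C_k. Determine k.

7

With 14 = 2·7 people, non-crossing handshake pairings are non-crossing perfect matchings on a circle, counted by C_7.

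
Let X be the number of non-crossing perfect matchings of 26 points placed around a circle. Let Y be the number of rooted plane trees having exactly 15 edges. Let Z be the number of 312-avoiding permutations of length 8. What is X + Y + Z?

Non-crossing perfect matchings of 2n points on a circle are counted by C_n; with 26 points, n = 13. So X = C_13 = 742900.
A rooted plane tree with 15 edges has 16 nodes, and the count is C_15. So Y = C_15 = 9694845.
Permutations of [n] avoiding any single length-3 pattern are counted by C_n; here n = 8. So Z = C_8 = 1430.
X + Y + Z = 742900 + 9694845 + 1430 = 10439175.

10439175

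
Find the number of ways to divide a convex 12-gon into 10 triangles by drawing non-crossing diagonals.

16796

A convex 12-gon is triangulated into 10 triangles, and the number of such triangulations is the Catalan number C_{12−2} = C_10.
C_10 = C_9 · 2(2·9+1)/(9+2) = 4862 · 38/11 = 16796.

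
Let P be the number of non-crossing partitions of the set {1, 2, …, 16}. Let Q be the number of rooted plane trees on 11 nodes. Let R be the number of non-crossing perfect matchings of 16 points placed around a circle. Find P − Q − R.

35339444

Non-crossing partitions of an n-element set are counted by C_n; here n = 16. So P = C_16 = 35357670.
A rooted plane tree on 11 nodes has 10 edges, and such trees are counted by C_10. So Q = C_10 = 16796.
Non-crossing perfect matchings of 2n points on a circle are counted by C_n; with 16 points, n = 8. So R = C_8 = 1430.
P − Q − R = 35357670 − 16796 − 1430 = 35339444.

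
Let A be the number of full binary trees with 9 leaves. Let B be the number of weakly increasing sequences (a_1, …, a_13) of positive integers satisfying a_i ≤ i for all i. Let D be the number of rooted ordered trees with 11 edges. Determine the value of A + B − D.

685544

A full binary tree with L leaves has L−1 internal nodes and is counted by C_{L−1}; L = 9 gives C_8. So A = C_8 = 1430.
Such sub-staircase sequences of length n are counted by C_n; here n = 13. So B = C_13 = 742900.
A rooted plane tree with 11 edges has 12 nodes, and the count is C_11. So D = C_11 = 58786.
A + B − D = 1430 + 742900 − 58786 = 685544.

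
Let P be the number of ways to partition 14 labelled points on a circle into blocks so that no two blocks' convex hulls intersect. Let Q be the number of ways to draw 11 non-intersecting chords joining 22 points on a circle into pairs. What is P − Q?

2615654

Non-crossing partitions of an n-element set are counted by C_n; here n = 14. So P = C_14 = 2674440.
Non-crossing perfect matchings of 2n points on a circle are counted by C_n; with 22 points, n = 11. So Q = C_11 = 58786.
P − Q = 2674440 − 58786 = 2615654.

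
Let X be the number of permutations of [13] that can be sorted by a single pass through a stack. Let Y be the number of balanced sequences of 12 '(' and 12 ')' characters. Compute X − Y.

Stack-sortable permutations are exactly the 231-avoiding ones, counted by C_n; here n = 13. So X = C_13 = 742900.
A balanced arrangement of 12 bracket pairs is a Dyck word of semilength 12, so the count is C_12. So Y = C_12 = 208012.
X − Y = 742900 − 208012 = 534888.

534888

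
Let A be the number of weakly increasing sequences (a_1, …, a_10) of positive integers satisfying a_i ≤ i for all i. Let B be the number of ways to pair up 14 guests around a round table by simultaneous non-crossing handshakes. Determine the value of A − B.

Such sub-staircase sequences of length n are counted by C_n; here n = 10. So A = C_10 = 16796.
With 14 = 2·7 people, non-crossing handshake pairings are non-crossing perfect matchings on a circle, counted by C_7. So B = C_7 = 429.
A − B = 16796 − 429 = 16367.

16367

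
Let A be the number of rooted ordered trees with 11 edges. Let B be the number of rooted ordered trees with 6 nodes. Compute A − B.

Rooted ordered trees with n edges are counted by C_n; here n = 11. So A = C_11 = 58786.
A rooted plane tree on 6 nodes has 5 edges, and such trees are counted by C_5. So B = C_5 = 42.
A − B = 58786 − 42 = 58744.

58744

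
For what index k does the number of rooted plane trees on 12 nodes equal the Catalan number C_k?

A rooted plane tree on 12 nodes has 11 edges, and such trees are counted by C_11.

11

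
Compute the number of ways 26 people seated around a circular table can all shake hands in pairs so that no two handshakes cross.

Non-crossing handshake pairings of 2n people are counted by C_n; 26 people gives n = 13.
C_13 = C_12 · 2(2·12+1)/(12+2) = 208012 · 50/14 = 742900.

742900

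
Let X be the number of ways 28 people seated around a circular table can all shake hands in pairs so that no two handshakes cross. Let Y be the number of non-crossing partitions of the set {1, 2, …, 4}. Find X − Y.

Non-crossing handshake pairings of 2n people are counted by C_n; 28 people gives n = 14. So X = C_14 = 2674440.
The non-crossing partitions of [4] form a lattice of size C_4. So Y = C_4 = 14.
X − Y = 2674440 − 14 = 2674426.

2674426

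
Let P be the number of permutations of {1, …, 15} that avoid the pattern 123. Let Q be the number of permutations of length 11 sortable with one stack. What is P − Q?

9636059

Permutations of [n] avoiding any single length-3 pattern are counted by C_n; here n = 15. So P = C_15 = 9694845.
By Knuth's characterisation, the stack-sortable permutations of length 11 are the 231-avoiders, numbering C_11. So Q = C_11 = 58786.
P − Q = 9694845 − 58786 = 9636059.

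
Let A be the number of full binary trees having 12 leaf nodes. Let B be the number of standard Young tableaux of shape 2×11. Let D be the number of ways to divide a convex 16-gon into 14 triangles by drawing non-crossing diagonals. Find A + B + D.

Full binary trees with 12 leaves have 12−1 = 11 internal nodes, so there are C_11 of them. So A = C_11 = 58786.
By the hook-length formula (or a Dyck-path bijection), SYT of shape 2×11 number C_11. So B = C_11 = 58786.
A convex 16-gon is triangulated into 14 triangles, and the number of such triangulations is the Catalan number C_{16−2} = C_14. So D = C_14 = 2674440.
A + B + D = 58786 + 58786 + 2674440 = 2792012.

2792012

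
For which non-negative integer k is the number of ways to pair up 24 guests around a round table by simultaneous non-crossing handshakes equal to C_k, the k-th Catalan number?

With 24 = 2·12 people, non-crossing handshake pairings are non-crossing perfect matchings on a circle, counted by C_12.

12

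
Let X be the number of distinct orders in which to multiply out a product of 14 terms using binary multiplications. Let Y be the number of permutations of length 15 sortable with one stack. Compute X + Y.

Ways to associate a product of 14 factors correspond to binary trees on 14 leaves, so the count is C_13. So X = C_13 = 742900.
Stack-sortable permutations are exactly the 231-avoiding ones, counted by C_n; here n = 15. So Y = C_15 = 9694845.
X + Y = 742900 + 9694845 = 10437745.

10437745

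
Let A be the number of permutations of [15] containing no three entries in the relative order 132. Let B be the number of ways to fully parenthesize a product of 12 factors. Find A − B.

9636059

Permutations of [n] avoiding any single length-3 pattern are counted by C_n; here n = 15. So A = C_15 = 9694845.
Parenthesizations of m factors correspond to full binary trees with m leaves, counted by C_{m−1}; m = 12 gives C_11. So B = C_11 = 58786.
A − B = 9694845 − 58786 = 9636059.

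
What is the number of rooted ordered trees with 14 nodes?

742900

A rooted plane tree on 14 nodes has 13 edges, and such trees are counted by C_13.
C_13 = 742900.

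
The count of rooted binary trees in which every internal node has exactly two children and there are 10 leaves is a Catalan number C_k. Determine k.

A full binary tree with L leaves has L−1 internal nodes and is counted by C_{L−1}; L = 10 gives C_9.

9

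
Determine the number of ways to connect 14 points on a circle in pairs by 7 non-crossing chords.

Non-crossing perfect matchings of 2n points on a circle are counted by C_n; with 14 points, n = 7.
C_7 = C_6 · 2(2·6+1)/(6+2) = 132 · 26/8 = 429.

429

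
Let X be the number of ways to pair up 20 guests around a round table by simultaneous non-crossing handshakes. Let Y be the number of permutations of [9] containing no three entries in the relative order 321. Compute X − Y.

11934

Non-crossing handshake pairings of 2n people are counted by C_n; 20 people gives n = 10. So X = C_10 = 16796.
For any fixed pattern of length 3, the pattern-avoiding permutations of [9] number C_9. So Y = C_9 = 4862.
X − Y = 16796 − 4862 = 11934.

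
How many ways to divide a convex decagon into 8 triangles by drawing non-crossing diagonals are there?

1430

The number of triangulations of a 10-gon is the Catalan number C_8 (index = sides − 2).
C_8 = C_7 · 2(2·7+1)/(7+2) = 429 · 30/9 = 1430.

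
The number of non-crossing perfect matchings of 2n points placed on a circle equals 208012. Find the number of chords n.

12

Non-crossing pairings of 2n points on a circle are counted by C_n. Since C_12 = 208012, the index is 12.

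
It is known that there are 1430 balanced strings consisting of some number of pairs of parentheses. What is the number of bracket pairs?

8

Balanced strings of n bracket-pairs are counted by C_n. The Catalan number equal to 1430 is C_8.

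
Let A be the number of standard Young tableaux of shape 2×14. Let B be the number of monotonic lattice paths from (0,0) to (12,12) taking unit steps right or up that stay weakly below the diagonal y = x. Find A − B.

By the hook-length formula (or a Dyck-path bijection), SYT of shape 2×14 number C_14. So A = C_14 = 2674440.
Monotone paths in an n×n grid that stay weakly below the diagonal are counted by C_n; here n = 12. So B = C_12 = 208012.
A − B = 2674440 − 208012 = 2466428.

2466428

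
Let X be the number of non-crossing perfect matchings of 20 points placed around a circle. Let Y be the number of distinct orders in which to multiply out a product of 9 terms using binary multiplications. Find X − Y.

Non-crossing perfect matchings of 2n points on a circle are counted by C_n; with 20 points, n = 10. So X = C_10 = 16796.
Bracketing 9 factors into binary products is counted by C_{9−1} = C_8. So Y = C_8 = 1430.
X − Y = 16796 − 1430 = 15366.

15366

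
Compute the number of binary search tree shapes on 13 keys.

742900

Binary trees (left/right distinguished) on n nodes are counted by C_n; here n = 13.
C_13 = C_12 · 2(2·12+1)/(12+2) = 208012 · 50/14 = 742900.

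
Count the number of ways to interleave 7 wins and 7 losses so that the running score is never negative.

Reading a vote for the leader as '(' and for the other as ')' turns such a sequence into a balanced string of 7 pairs, so the count is C_7.
C_7 = C_6 · 2(2·6+1)/(6+2) = 132 · 26/8 = 429.

429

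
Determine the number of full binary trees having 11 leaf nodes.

16796

Full binary trees with 11 leaves have 11−1 = 10 internal nodes, so there are C_10 of them.
C_10 = C_9 · 2(2·9+1)/(9+2) = 4862 · 38/11 = 16796.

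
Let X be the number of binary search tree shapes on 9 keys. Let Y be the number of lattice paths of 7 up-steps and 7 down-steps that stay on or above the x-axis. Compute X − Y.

Binary trees (left/right distinguished) on n nodes are counted by C_n; here n = 9. So X = C_9 = 4862.
A Dyck path with 7 up-steps and 7 down-steps has semilength 7, so there are C_7 of them. So Y = C_7 = 429.
X − Y = 4862 − 429 = 4433.

4433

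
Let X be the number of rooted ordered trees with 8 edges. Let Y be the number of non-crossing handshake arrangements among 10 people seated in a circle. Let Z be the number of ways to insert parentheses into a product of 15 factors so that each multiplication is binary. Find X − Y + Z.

2675828

A rooted plane tree with 8 edges has 9 nodes, and the count is C_8. So X = C_8 = 1430.
With 10 = 2·5 people, non-crossing handshake pairings are non-crossing perfect matchings on a circle, counted by C_5. So Y = C_5 = 42.
Bracketing 15 factors into binary products is counted by C_{15−1} = C_14. So Z = C_14 = 2674440.
X − Y + Z = 1430 − 42 + 2674440 = 2675828.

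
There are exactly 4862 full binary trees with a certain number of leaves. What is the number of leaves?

Full binary trees with L leaves are counted by C_{L−1}. The Catalan number equal to 4862 is C_9.
So the index is 9, and the number of leaves is 9 + 1 = 10.

10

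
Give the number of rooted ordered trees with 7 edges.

Rooted ordered trees with n edges are counted by C_n; here n = 7.
C_7 = C(14,7)/8 = 3432/8 = 429.

429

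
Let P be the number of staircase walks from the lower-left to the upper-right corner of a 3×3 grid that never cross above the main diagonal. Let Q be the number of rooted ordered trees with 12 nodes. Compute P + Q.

Sub-diagonal monotone paths from (0,0) to (3,3) biject with Dyck paths of semilength 3, giving C_3. So P = C_3 = 5.
A rooted plane tree on 12 nodes has 11 edges, and such trees are counted by C_11. So Q = C_11 = 58786.
P + Q = 5 + 58786 = 58791.

58791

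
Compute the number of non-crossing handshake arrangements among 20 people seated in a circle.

16796

With 20 = 2·10 people, non-crossing handshake pairings are non-crossing perfect matchings on a circle, counted by C_10.
C_10 = 16796.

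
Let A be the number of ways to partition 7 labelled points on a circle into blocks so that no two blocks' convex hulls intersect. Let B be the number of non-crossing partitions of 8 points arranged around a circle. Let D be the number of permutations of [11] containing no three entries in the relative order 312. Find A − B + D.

57785

Non-crossing partitions of an n-element set are counted by C_n; here n = 7. So A = C_7 = 429.
The non-crossing partitions of [8] form a lattice of size C_8. So B = C_8 = 1430.
For any fixed pattern of length 3, the pattern-avoiding permutations of [11] number C_11. So D = C_11 = 58786.
A − B + D = 429 − 1430 + 58786 = 57785.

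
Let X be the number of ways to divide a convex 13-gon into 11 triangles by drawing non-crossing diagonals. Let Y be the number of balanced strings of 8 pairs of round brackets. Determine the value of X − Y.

57356

Triangulations of a convex m-gon are counted by C_{m−2}; with m = 13 this is C_11. So X = C_11 = 58786.
Balanced strings of n pairs of brackets are counted by C_n; here n = 8. So Y = C_8 = 1430.
X − Y = 58786 − 1430 = 57356.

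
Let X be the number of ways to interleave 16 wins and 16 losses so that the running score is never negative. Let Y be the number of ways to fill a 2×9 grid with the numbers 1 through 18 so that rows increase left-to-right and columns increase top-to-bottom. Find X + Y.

35362532

Reading a vote for the leader as '(' and for the other as ')' turns such a sequence into a balanced string of 16 pairs, so the count is C_16. So X = C_16 = 35357670.
Standard Young tableaux of shape 2×n are counted by C_n; here n = 9. So Y = C_9 = 4862.
X + Y = 35357670 + 4862 = 35362532.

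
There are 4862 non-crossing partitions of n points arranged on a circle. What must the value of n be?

Non-crossing partitions of [n] are counted by C_n, and C_9 = 4862.

9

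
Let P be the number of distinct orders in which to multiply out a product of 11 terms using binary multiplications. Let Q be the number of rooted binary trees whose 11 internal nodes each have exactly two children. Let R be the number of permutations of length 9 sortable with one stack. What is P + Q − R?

Parenthesizations of m factors correspond to full binary trees with m leaves, counted by C_{m−1}; m = 11 gives C_10. So P = C_10 = 16796.
The number of full binary trees on 11 internal nodes is the Catalan number C_11. So Q = C_11 = 58786.
By Knuth's characterisation, the stack-sortable permutations of length 9 are the 231-avoiders, numbering C_9. So R = C_9 = 4862.
P + Q − R = 16796 + 58786 − 4862 = 70720.

70720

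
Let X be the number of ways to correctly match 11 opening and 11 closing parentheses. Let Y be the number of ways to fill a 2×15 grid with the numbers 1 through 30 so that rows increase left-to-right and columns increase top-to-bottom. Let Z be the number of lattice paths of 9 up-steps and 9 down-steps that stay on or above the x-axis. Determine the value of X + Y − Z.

Balanced strings of n pairs of brackets are counted by C_n; here n = 11. So X = C_11 = 58786.
Standard Young tableaux of shape 2×n are counted by C_n; here n = 15. So Y = C_15 = 9694845.
Dyck paths of semilength n (length 2n) are counted by C_n; here n = 9. So Z = C_9 = 4862.
X + Y − Z = 58786 + 9694845 − 4862 = 9748769.

9748769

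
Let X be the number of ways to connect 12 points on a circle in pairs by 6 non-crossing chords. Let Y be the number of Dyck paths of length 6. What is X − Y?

Pairing 12 circle points by 6 non-crossing chords gives C_6 matchings. So X = C_6 = 132.
A Dyck path with 3 up-steps and 3 down-steps has semilength 3, so there are C_3 of them. So Y = C_3 = 5.
X − Y = 132 − 5 = 127.

127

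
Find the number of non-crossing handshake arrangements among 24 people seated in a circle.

With 24 = 2·12 people, non-crossing handshake pairings are non-crossing perfect matchings on a circle, counted by C_12.
C_12 = C(24,12)/13 = 2704156/13 = 208012.

208012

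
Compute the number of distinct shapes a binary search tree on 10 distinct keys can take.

16796

There are C_n binary search tree shapes on n keys; with n = 10 that is C_10.
C_10 = C_9 · 2(2·9+1)/(9+2) = 4862 · 38/11 = 16796.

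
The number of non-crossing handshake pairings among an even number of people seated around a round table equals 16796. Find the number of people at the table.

Non-crossing handshake pairings of 2n people are counted by C_n; 16796 = C_10.
So n = 10, and there are 2n = 20 people.

20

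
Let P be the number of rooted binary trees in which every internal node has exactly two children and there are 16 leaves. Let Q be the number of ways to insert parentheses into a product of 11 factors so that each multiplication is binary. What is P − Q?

A full binary tree with L leaves has L−1 internal nodes and is counted by C_{L−1}; L = 16 gives C_15. So P = C_15 = 9694845.
Ways to associate a product of 11 factors correspond to binary trees on 11 leaves, so the count is C_10. So Q = C_10 = 16796.
P − Q = 9694845 − 16796 = 9678049.

9678049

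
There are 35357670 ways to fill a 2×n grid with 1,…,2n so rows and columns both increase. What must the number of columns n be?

Standard Young tableaux of shape 2×n are counted by C_n. Since C_16 = 35357670, the index is 16.

16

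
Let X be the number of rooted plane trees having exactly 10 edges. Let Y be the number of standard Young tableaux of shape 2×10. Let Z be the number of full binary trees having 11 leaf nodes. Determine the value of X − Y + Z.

Rooted ordered trees with n edges are counted by C_n; here n = 10. So X = C_10 = 16796.
Standard Young tableaux of shape 2×n are counted by C_n; here n = 10. So Y = C_10 = 16796.
A full binary tree with L leaves has L−1 internal nodes and is counted by C_{L−1}; L = 11 gives C_10. So Z = C_10 = 16796.
X − Y + Z = 16796 − 16796 + 16796 = 16796.

16796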